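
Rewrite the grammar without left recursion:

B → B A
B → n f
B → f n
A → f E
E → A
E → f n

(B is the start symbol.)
B is directly left-recursive. The standard transformation for
  A → A α₁ | ... | A α_m | β₁ | ... | β_n
is
  A  → β₁ A' | ... | β_n A'
  A' → α₁ A' | ... | α_m A' | ε

B → n f becomes B → n f B'
B → f n becomes B → f n B'
B → B A becomes B' → A B'
Add B' → ε

Productions for other non-terminals are unchanged:
  A → f E
  E → A
  E → f n

Resulting grammar:
B → n f B'
B → f n B'
B' → A B'
B' → ε
A → f E
E → A
E → f n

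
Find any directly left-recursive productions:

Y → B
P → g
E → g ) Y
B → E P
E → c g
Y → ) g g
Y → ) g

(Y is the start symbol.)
Direct left recursion occurs when N → N α for some non-terminal N (the right-hand side begins with the left-hand side itself).

Y → B: starts with B
P → g: starts with g
E → g ) Y: starts with g
B → E P: starts with E
E → c g: starts with c
Y → ) g g: starts with ')'
Y → ) g: starts with ')'

No direct left recursion found.

Answer: No direct left recursion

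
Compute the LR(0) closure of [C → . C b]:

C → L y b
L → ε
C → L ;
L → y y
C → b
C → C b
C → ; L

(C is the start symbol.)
Start with: [C → . C b]
  [C → . C b] has the dot before C: add [C → . L y b], [C → . L ;], [C → . b], [C → . ; L]
  [C → . L y b] has the dot before L: add [L → .], [L → . y y]
No further items can be added.

CLOSURE = { [C → . ; L], [C → . C b], [C → . L ;], [C → . L y b], [C → . b], [L → . y y], [L → .] }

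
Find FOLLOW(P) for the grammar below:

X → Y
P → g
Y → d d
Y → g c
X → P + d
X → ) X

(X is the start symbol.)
{ '+' }

In X → P + d: P is followed by '+' d, add FIRST('+' d) \ {ε} = { '+' }

Taking the union: FOLLOW(P) = { '+' }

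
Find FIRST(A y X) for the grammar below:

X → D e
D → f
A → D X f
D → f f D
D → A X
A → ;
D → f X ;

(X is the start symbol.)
{ ';', 'f' }

FIRST sets of the non-terminals involved (from the grammar, by fixed-point iteration):
  FIRST(A) = { ';', 'f' }

To compute FIRST(A y X), process the symbols left to right:
Symbol A is a non-terminal. Add FIRST(A) \ {ε} = { ';', 'f' }
A is not nullable (ε ∉ FIRST(A)), so stop here.
FIRST(A y X) = { ';', 'f' }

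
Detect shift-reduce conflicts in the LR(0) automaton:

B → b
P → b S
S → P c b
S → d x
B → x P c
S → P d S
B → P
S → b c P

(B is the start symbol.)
A shift-reduce conflict occurs when an LR(0) state has both:
  - a complete (reduce) item [A → α .] (dot at the end), and
  - a shift item [B → β . c γ] (dot before a terminal).

Augment with B' → B and build the canonical LR(0) collection (I0 = CLOSURE({[B' → . B]}), then GOTO on every symbol after a dot until no new states appear). It has 19 states:
  I0: { [B → . P], [B → . b], [B → . x P c], [B' → . B], [P → . b S] }  — shift
  I1: { [B' → B .] }  — accept
  I2: { [B → P .] }  — reduce
  I3: { [B → b .], [P → . b S], [P → b . S], [S → . P c b], [S → . P d S], [S → . b c P], [S → . d x] }  — shift, reduce
  I4: { [B → x . P c], [P → . b S] }  — shift
  I5: { [B → x P . c] }  — shift
  I6: { [P → . b S], [P → b . S], [S → . P c b], [S → . P d S], [S → . b c P], [S → . d x] }  — shift
  I7: { [S → P . c b], [S → P . d S] }  — shift
  I8: { [P → b S .] }  — reduce
  I9: { [P → . b S], [P → b . S], [S → . P c b], [S → . P d S], [S → . b c P], [S → . d x], [S → b . c P] }  — shift
  I10: { [S → d . x] }  — shift
  I11: { [S → d x .] }  — reduce
  I12: { [P → . b S], [S → b c . P] }  — shift
  I13: { [S → b c P .] }  — reduce
  I14: { [S → P c . b] }  — shift
  I15: { [P → . b S], [S → . P c b], [S → . P d S], [S → . b c P], [S → . d x], [S → P d . S] }  — shift
  I16: { [S → P d S .] }  — reduce
  I17: { [S → P c b .] }  — reduce
  I18: { [B → x P c .] }  — reduce

I3 contains reduce item [B → b .] and shift items [P → . b S], [S → . b c P], [S → . d x] — shift-reduce conflict.

Answer: Yes — I3: [B → b .] vs [P → . b S]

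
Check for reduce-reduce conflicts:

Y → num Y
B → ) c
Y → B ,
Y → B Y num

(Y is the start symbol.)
Augment with Y' → Y and build the canonical LR(0) collection (I0 = CLOSURE({[Y' → . Y]}), then GOTO on every symbol after a dot until no new states appear). It has 10 states:
  I0: { [B → . ) c], [Y → . B ,], [Y → . B Y num], [Y → . num Y], [Y' → . Y] }  — shift
  I1: { [B → ) . c] }  — shift
  I2: { [B → . ) c], [Y → . B ,], [Y → . B Y num], [Y → . num Y], [Y → B . ,], [Y → B . Y num] }  — shift
  I3: { [Y' → Y .] }  — accept
  I4: { [B → . ) c], [Y → . B ,], [Y → . B Y num], [Y → . num Y], [Y → num . Y] }  — shift
  I5: { [Y → num Y .] }  — reduce
  I6: { [Y → B , .] }  — reduce
  I7: { [Y → B Y . num] }  — shift
  I8: { [Y → B Y num .] }  — reduce
  I9: { [B → ) c .] }  — reduce

No state contains more than one complete item.

Answer: No reduce-reduce conflicts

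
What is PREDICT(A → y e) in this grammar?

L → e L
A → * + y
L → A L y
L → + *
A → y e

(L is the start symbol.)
{ 'y' }

PREDICT(A → y e) = (FIRST(RHS) \ {ε}) ∪ (FOLLOW(A) if ε ∈ FIRST(RHS), i.e. RHS ⇒* ε)
FIRST(y e) = { 'y' }
ε ∉ FIRST(y e), so FOLLOW(A) is not added.
PREDICT(A → y e) = { 'y' }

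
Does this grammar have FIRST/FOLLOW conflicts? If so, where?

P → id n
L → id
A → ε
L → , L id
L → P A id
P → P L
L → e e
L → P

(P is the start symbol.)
No FIRST/FOLLOW conflicts.

A FIRST/FOLLOW conflict occurs when a non-terminal N has a nullable alternative N → β (β ⇒* ε) and another alternative N → α with FIRST(α) ∩ FOLLOW(N) ≠ ∅: on such a lookahead the parser cannot decide between expanding α and letting N vanish via β.

Nullable non-terminals: A.
A has a nullable alternative but only one production, so nothing to check.

L, P have no nullable alternative, so no FIRST/FOLLOW check is needed there.

No FIRST/FOLLOW conflicts found.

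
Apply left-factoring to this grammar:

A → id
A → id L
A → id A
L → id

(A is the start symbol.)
A → id A'
A' → ε
A' → L
A' → A
L → id

Left-factoring transforms A → αβ₁ | αβ₂ into A → αA' and A' → β₁ | β₂
(α is the longest common prefix among the alternatives). Repeat until
no nonterminal has two alternatives with a common prefix.

Round 1: A has alternatives sharing prefix 'id'. Introduce A': A → id A'
  Add: A' → ε
  Add: A' → L
  Add: A' → A

No remaining common prefixes — done.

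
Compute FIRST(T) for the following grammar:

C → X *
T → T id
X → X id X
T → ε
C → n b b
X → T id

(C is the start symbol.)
{ 'id', ε }

To compute FIRST(T), examine every production with T on the left-hand side, reading each right-hand side left to right until a non-nullable symbol is reached.

From T → T id:
  - T is the symbol being defined: contributes nothing new
    T is nullable, so continue to the next symbol
  - id is a terminal: add 'id' and stop
From T → ε:
  - ε-production, so ε ∈ FIRST(T)

Collecting: FIRST(T) = { 'id', ε }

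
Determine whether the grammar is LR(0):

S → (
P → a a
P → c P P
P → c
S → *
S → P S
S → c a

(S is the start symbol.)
A grammar is LR(0) if no state in the canonical LR(0) collection has:
  - both a shift item (dot before a terminal) and a complete item (shift-reduce conflict), or
  - two or more complete items (reduce-reduce conflict; the accept item [S' → S .] counts as a complete item here).

Augment with S' → S and build the canonical LR(0) collection (I0 = CLOSURE({[S' → . S]}), then GOTO on every symbol after a dot until no new states appear). It has 13 states:
  I0: { [P → . a a], [P → . c P P], [P → . c], [S → . (], [S → . *], [S → . P S], [S → . c a], [S' → . S] }  — shift
  I1: { [S → ( .] }  — reduce
  I2: { [S → * .] }  — reduce
  I3: { [P → . a a], [P → . c P P], [P → . c], [S → . (], [S → . *], [S → . P S], [S → . c a], [S → P . S] }  — shift
  I4: { [S' → S .] }  — accept
  I5: { [P → a . a] }  — shift
  I6: { [P → . a a], [P → . c P P], [P → . c], [P → c . P P], [P → c .], [S → c . a] }  — shift, reduce
  I7: { [P → . a a], [P → . c P P], [P → . c], [P → c P . P] }  — shift
  I8: { [P → a . a], [S → c a .] }  — shift, reduce
  I9: { [P → . a a], [P → . c P P], [P → . c], [P → c . P P], [P → c .] }  — shift, reduce
  I10: { [P → a a .] }  — reduce
  I11: { [P → c P P .] }  — reduce
  I12: { [S → P S .] }  — reduce

Conflict in state I6:
  Shift-reduce conflict between [P → c .] and [P → . a a]
So the grammar is NOT LR(0).

Answer: No. Shift-reduce conflict between [P → c .] and [P → . a a]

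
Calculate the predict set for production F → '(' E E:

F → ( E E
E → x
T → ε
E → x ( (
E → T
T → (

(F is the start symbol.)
PREDICT(F → '(' E E) = (FIRST(RHS) \ {ε}) ∪ (FOLLOW(F) if ε ∈ FIRST(RHS), i.e. RHS ⇒* ε)
FIRST('(' E E) = { '(' }
ε ∉ FIRST('(' E E), so FOLLOW(F) is not added.
PREDICT(F → '(' E E) = { '(' }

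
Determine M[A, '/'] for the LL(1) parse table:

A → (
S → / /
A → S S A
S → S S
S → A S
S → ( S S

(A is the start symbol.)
To find M[A, '/'], we find productions for A where '/' is in the predict set (PREDICT(N → α) = (FIRST(α) \ {ε}) ∪ (FOLLOW(N) if α ⇒* ε)).

Relevant sets:
  FIRST(S) = { '(', '/' }

A → (: PREDICT = { '(' }
A → S S A: PREDICT = { '(', '/' }
  '/' is in predict set, so this production goes in M[A, '/']

M[A, '/'] = A → S S A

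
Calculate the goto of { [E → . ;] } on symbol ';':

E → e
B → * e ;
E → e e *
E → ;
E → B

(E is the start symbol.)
{ [E → ; .] }

GOTO(I, ';') = CLOSURE({ [A → αX.β] : [A → α.Xβ] ∈ I, X = ';' })

Items with dot before ';', with the dot advanced:
  [E → . ;] → [E → ; .]
Closure adds nothing (no advanced item has the dot before a non-terminal).

GOTO = { [E → ; .] }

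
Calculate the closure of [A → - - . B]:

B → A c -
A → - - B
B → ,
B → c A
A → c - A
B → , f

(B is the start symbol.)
{ [A → - - . B], [A → . - - B], [A → . c - A], [B → . , f], [B → . ,], [B → . A c -], [B → . c A] }

Start with: [A → - - . B]
  [A → - - . B] has the dot before B: add [B → . A c -], [B → . ,], [B → . c A], [B → . , f]
  [B → . A c -] has the dot before A: add [A → . - - B], [A → . c - A]
No further items can be added.

CLOSURE = { [A → - - . B], [A → . - - B], [A → . c - A], [B → . , f], [B → . ,], [B → . A c -], [B → . c A] }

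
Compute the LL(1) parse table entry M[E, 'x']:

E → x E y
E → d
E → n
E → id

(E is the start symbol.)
To find M[E, 'x'], we find productions for E where 'x' is in the predict set (PREDICT(N → α) = (FIRST(α) \ {ε}) ∪ (FOLLOW(N) if α ⇒* ε)).

E → x E y: PREDICT = { 'x' }
  'x' is in predict set, so this production goes in M[E, 'x']
E → d: PREDICT = { 'd' }
E → n: PREDICT = { 'n' }
E → id: PREDICT = { 'id' }

M[E, 'x'] = E → x E y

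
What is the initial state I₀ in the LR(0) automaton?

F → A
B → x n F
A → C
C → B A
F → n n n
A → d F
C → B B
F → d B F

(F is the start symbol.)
{ [A → . C], [A → . d F], [B → . x n F], [C → . B A], [C → . B B], [F → . A], [F → . d B F], [F → . n n n], [F' → . F] }

First, augment the grammar with F' → F
I₀ = CLOSURE({ [F' → . F] }):
  [F' → . F] has the dot before F: add [F → . A], [F → . n n n], [F → . d B F]
  [F → . A] has the dot before A: add [A → . C], [A → . d F]
  [A → . C] has the dot before C: add [C → . B A], [C → . B B]
  [C → . B A] has the dot before B: add [B → . x n F]
No further items can be added.

I₀ = { [A → . C], [A → . d F], [B → . x n F], [C → . B A], [C → . B B], [F → . A], [F → . d B F], [F → . n n n], [F' → . F] }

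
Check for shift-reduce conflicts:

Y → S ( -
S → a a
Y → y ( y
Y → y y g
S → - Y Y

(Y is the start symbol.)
No shift-reduce conflicts

Augment with Y' → Y and build the canonical LR(0) collection (I0 = CLOSURE({[Y' → . Y]}), then GOTO on every symbol after a dot until no new states appear). It has 15 states:
  I0: { [S → . - Y Y], [S → . a a], [Y → . S ( -], [Y → . y ( y], [Y → . y y g], [Y' → . Y] }  — shift
  I1: { [S → - . Y Y], [S → . - Y Y], [S → . a a], [Y → . S ( -], [Y → . y ( y], [Y → . y y g] }  — shift
  I2: { [Y → S . ( -] }  — shift
  I3: { [Y' → Y .] }  — accept
  I4: { [S → a . a] }  — shift
  I5: { [Y → y . ( y], [Y → y . y g] }  — shift
  I6: { [Y → y ( . y] }  — shift
  I7: { [Y → y y . g] }  — shift
  I8: { [Y → y y g .] }  — reduce
  I9: { [Y → y ( y .] }  — reduce
  I10: { [S → a a .] }  — reduce
  I11: { [Y → S ( . -] }  — shift
  I12: { [Y → S ( - .] }  — reduce
  I13: { [S → - Y . Y], [S → . - Y Y], [S → . a a], [Y → . S ( -], [Y → . y ( y], [Y → . y y g] }  — shift
  I14: { [S → - Y Y .] }  — reduce

No state contains both a complete item and a shift item.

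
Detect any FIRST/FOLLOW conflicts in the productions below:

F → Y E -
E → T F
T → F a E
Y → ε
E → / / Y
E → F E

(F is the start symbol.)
No FIRST/FOLLOW conflicts.

A FIRST/FOLLOW conflict occurs when a non-terminal N has a nullable alternative N → β (β ⇒* ε) and another alternative N → α with FIRST(α) ∩ FOLLOW(N) ≠ ∅: on such a lookahead the parser cannot decide between expanding α and letting N vanish via β.

Nullable non-terminals: Y.
Y has a nullable alternative but only one production, so nothing to check.

E, F, T have no nullable alternative, so no FIRST/FOLLOW check is needed there.

No FIRST/FOLLOW conflicts found.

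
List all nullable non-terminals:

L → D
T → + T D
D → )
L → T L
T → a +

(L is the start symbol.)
A non-terminal is nullable if it can derive ε (the empty string): either it has an ε-production, or it has a production whose right-hand side consists entirely of nullable non-terminals.

There are no ε-productions, so no non-terminal can derive ε.
No non-terminals are nullable.

Answer: None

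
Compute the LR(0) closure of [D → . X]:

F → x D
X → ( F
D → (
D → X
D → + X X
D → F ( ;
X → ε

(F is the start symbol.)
{ [D → . X], [X → . ( F], [X → .] }

Start with: [D → . X]
  [D → . X] has the dot before X: add [X → . ( F], [X → .]
No further items can be added.

CLOSURE = { [D → . X], [X → . ( F], [X → .] }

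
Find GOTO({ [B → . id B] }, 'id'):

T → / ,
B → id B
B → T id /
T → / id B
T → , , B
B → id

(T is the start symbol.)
GOTO(I, 'id') = CLOSURE({ [A → αX.β] : [A → α.Xβ] ∈ I, X = 'id' })

Items with dot before 'id', with the dot advanced:
  [B → . id B] → [B → id . B]
Closure of the advanced items:
  [B → id . B] has the dot before B: add [B → . id B], [B → . T id /], [B → . id]
  [B → . T id /] has the dot before T: add [T → . / ,], [T → . / id B], [T → . , , B]

GOTO = { [B → . T id /], [B → . id B], [B → . id], [B → id . B], [T → . , , B], [T → . / ,], [T → . / id B] }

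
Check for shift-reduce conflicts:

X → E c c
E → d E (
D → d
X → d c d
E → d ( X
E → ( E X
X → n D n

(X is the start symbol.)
No shift-reduce conflicts

Augment with X' → X and build the canonical LR(0) collection (I0 = CLOSURE({[X' → . X]}), then GOTO on every symbol after a dot until no new states appear). It has 21 states:
  I0: { [E → . ( E X], [E → . d ( X], [E → . d E (], [X → . E c c], [X → . d c d], [X → . n D n], [X' → . X] }  — shift
  I1: { [E → ( . E X], [E → . ( E X], [E → . d ( X], [E → . d E (] }  — shift
  I2: { [X → E . c c] }  — shift
  I3: { [X' → X .] }  — accept
  I4: { [E → . ( E X], [E → . d ( X], [E → . d E (], [E → d . ( X], [E → d . E (], [X → d . c d] }  — shift
  I5: { [D → . d], [X → n . D n] }  — shift
  I6: { [X → n D . n] }  — shift
  I7: { [D → d .] }  — reduce
  I8: { [X → n D n .] }  — reduce
  I9: { [E → ( . E X], [E → . ( E X], [E → . d ( X], [E → . d E (], [E → d ( . X], [X → . E c c], [X → . d c d], [X → . n D n] }  — shift
  I10: { [E → d E . (] }  — shift
  I11: { [X → d c . d] }  — shift
  I12: { [E → . ( E X], [E → . d ( X], [E → . d E (], [E → d . ( X], [E → d . E (] }  — shift
  I13: { [X → d c d .] }  — reduce
  I14: { [E → d E ( .] }  — reduce
  I15: { [E → ( E . X], [E → . ( E X], [E → . d ( X], [E → . d E (], [X → . E c c], [X → . d c d], [X → . n D n], [X → E . c c] }  — shift
  I16: { [E → d ( X .] }  — reduce
  I17: { [E → ( E X .] }  — reduce
  I18: { [X → E c . c] }  — shift
  I19: { [X → E c c .] }  — reduce
  I20: { [E → ( E . X], [E → . ( E X], [E → . d ( X], [E → . d E (], [X → . E c c], [X → . d c d], [X → . n D n] }  — shift

No state contains both a complete item and a shift item.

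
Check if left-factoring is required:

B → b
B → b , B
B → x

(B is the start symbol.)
Yes, B has productions with common prefix 'b'

Left-factoring is needed when two productions for the same non-terminal
share a common prefix on the right-hand side.

Productions for B:
  B → b
  B → b , B
  B → x

Found common prefix 'b' in productions for B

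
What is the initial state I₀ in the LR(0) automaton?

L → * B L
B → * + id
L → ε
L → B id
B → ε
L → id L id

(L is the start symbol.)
{ [B → . * + id], [B → .], [L → . * B L], [L → . B id], [L → . id L id], [L → .], [L' → . L] }

First, augment the grammar with L' → L
I₀ = CLOSURE({ [L' → . L] }):
  [L' → . L] has the dot before L: add [L → . * B L], [L → .], [L → . B id], [L → . id L id]
  [L → . B id] has the dot before B: add [B → . * + id], [B → .]
No further items can be added.

I₀ = { [B → . * + id], [B → .], [L → . * B L], [L → . B id], [L → . id L id], [L → .], [L' → . L] }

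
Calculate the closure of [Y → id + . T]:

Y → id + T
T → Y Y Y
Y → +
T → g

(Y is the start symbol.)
{ [T → . Y Y Y], [T → . g], [Y → . +], [Y → . id + T], [Y → id + . T] }

To compute CLOSURE, for each item [A → α.Bβ] where B is a non-terminal, add [B → .γ] for all productions B → γ; repeat for the newly added items until nothing changes.

Start with: [Y → id + . T]
  [Y → id + . T] has the dot before T: add [T → . Y Y Y], [T → . g]
  [T → . Y Y Y] has the dot before Y: add [Y → . id + T], [Y → . +]
No further items can be added.

CLOSURE = { [T → . Y Y Y], [T → . g], [Y → . +], [Y → . id + T], [Y → id + . T] }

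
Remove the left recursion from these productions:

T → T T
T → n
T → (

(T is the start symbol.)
T is directly left-recursive. The standard transformation for
  A → A α₁ | ... | A α_m | β₁ | ... | β_n
is
  A  → β₁ A' | ... | β_n A'
  A' → α₁ A' | ... | α_m A' | ε

T → n becomes T → n T'
T → ( becomes T → ( T'
T → T T becomes T' → T T'
Add T' → ε

Resulting grammar:
T → n T'
T → ( T'
T' → T T'
T' → ε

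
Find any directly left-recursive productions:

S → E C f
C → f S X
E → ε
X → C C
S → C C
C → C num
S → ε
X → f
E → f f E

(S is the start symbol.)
Yes, C is left-recursive

Direct left recursion occurs when N → N α for some non-terminal N (the right-hand side begins with the left-hand side itself).

S → E C f: starts with E
C → f S X: starts with f
E → ε: starts with ε
X → C C: starts with C
S → C C: starts with C
C → C num: LEFT RECURSIVE (starts with C)
S → ε: starts with ε
X → f: starts with f
E → f f E: starts with f

The grammar has direct left recursion on: C.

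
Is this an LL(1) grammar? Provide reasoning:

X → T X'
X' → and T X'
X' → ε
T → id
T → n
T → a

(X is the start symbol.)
A grammar is LL(1) if for each non-terminal N with multiple productions, the predict sets of those productions are pairwise disjoint, where PREDICT(N → α) = (FIRST(α) \ {ε}) ∪ (FOLLOW(N) if α ⇒* ε).

Relevant sets:
  FOLLOW(X') = { $ }

For X':
  PREDICT(X' → and T X') = { 'and' }
  PREDICT(X' → ε) = { $ }
For T:
  PREDICT(T → id) = { 'id' }
  PREDICT(T → n) = { 'n' }
  PREDICT(T → a) = { 'a' }
X has a single production, so nothing to check there.

All predict sets are disjoint. The grammar IS LL(1).

Answer: Yes, the grammar is LL(1).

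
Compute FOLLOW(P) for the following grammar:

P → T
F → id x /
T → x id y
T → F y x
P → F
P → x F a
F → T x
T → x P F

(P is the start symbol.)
{ $, 'id', 'x' }

To compute FOLLOW(P), find every occurrence of P on a right-hand side N → α P β: add FIRST(β) \ {ε}, and if β is empty or nullable also add FOLLOW(N). Iterate to a fixed point.

P is the start symbol, so $ ∈ FOLLOW(P).
In T → x P F: P is followed by F, add FIRST(F) \ {ε} = { 'id', 'x' }

Taking the union: FOLLOW(P) = { $, 'id', 'x' }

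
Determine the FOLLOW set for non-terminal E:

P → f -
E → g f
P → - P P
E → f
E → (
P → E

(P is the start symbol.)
{ $, '(', '-', 'f', 'g' }

In P → E: E is at the end, add FOLLOW(P)

The FOLLOW sets referred to above (computed the same way, to a fixed point):
  FOLLOW(P) = { $, '(', '-', 'f', 'g' }

Taking the union: FOLLOW(E) = { $, '(', '-', 'f', 'g' }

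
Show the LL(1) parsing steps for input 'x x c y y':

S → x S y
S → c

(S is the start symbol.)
LL(1) parsing maintains a stack (initially the start symbol over $) and the input. At each step: if the stack top is a terminal, match it against the current input token; if it is a non-terminal N, replace it with the RHS of M[N, lookahead] (the unique production whose predict set contains the lookahead).

Stack is shown with the top on the left.

Stack      Input        Action
------------------------------
S $        x x c y y $  output S → x S y
x S y $    x x c y y $  match 'x'
S y $      x c y y $    output S → x S y
x S y y $  x c y y $    match 'x'
S y y $    c y y $      output S → c
c y y $    c y y $      match 'c'
y y $      y y $        match 'y'
y $        y $          match 'y'
$          $            accept

The string is accepted.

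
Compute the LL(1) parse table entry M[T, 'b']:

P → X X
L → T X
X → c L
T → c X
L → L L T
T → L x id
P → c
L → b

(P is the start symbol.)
To find M[T, 'b'], we find productions for T where 'b' is in the predict set (PREDICT(N → α) = (FIRST(α) \ {ε}) ∪ (FOLLOW(N) if α ⇒* ε)).

Relevant sets:
  FIRST(L) = { 'b', 'c' }

T → c X: PREDICT = { 'c' }
T → L x id: PREDICT = { 'b', 'c' }
  'b' is in predict set, so this production goes in M[T, 'b']

M[T, 'b'] = T → L x id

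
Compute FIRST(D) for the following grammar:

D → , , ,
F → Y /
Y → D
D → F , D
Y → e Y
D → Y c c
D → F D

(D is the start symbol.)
To compute FIRST(D), examine every production with D on the left-hand side, reading each right-hand side left to right until a non-nullable symbol is reached.

FIRST sets of the other non-terminals involved (by the same procedure, iterated to a fixed point):
  FIRST(F) = { ',', 'e' }
  FIRST(Y) = { ',', 'e' }

From D → , , ,:
  - ',' is a terminal: add ',' and stop
From D → F , D:
  - F is a non-terminal: add FIRST(F) \ {ε} = { ',', 'e' }
    F is not nullable, so stop
From D → Y c c:
  - Y is a non-terminal: add FIRST(Y) \ {ε} = { ',', 'e' }
    Y is not nullable, so stop
From D → F D:
  - F is a non-terminal: add FIRST(F) \ {ε} = { ',', 'e' }
    F is not nullable, so stop

Collecting: FIRST(D) = { ',', 'e' }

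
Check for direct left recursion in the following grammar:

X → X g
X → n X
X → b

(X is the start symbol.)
Direct left recursion occurs when N → N α for some non-terminal N (the right-hand side begins with the left-hand side itself).

X → X g: LEFT RECURSIVE (starts with X)
X → n X: starts with n
X → b: starts with b

The grammar has direct left recursion on: X.

Answer: Yes, X is left-recursive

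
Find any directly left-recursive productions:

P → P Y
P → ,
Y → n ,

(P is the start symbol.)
Yes, P is left-recursive

Direct left recursion occurs when N → N α for some non-terminal N (the right-hand side begins with the left-hand side itself).

P → P Y: LEFT RECURSIVE (starts with P)
P → ,: starts with ','
Y → n ,: starts with n

The grammar has direct left recursion on: P.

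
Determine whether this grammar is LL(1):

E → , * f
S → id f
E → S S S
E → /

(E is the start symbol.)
Yes, the grammar is LL(1).

A grammar is LL(1) if for each non-terminal N with multiple productions, the predict sets of those productions are pairwise disjoint, where PREDICT(N → α) = (FIRST(α) \ {ε}) ∪ (FOLLOW(N) if α ⇒* ε).

Relevant sets:
  FIRST(S) = { 'id' }

For E:
  PREDICT(E → ',' '*' f) = { ',' }
  PREDICT(E → S S S) = { 'id' }
  PREDICT(E → '/') = { '/' }
S has a single production, so nothing to check there.

All predict sets are disjoint. The grammar IS LL(1).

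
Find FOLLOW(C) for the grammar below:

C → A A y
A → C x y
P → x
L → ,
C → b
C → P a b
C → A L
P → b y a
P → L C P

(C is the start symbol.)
C is the start symbol, so $ ∈ FOLLOW(C).
In A → C x y: C is followed by x y, add FIRST(x y) \ {ε} = { 'x' }
In P → L C P: C is followed by P, add FIRST(P) \ {ε} = { ',', 'b', 'x' }

Taking the union: FOLLOW(C) = { $, ',', 'b', 'x' }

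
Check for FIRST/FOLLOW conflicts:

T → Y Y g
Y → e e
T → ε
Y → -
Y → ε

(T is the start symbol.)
A FIRST/FOLLOW conflict occurs when a non-terminal N has a nullable alternative N → β (β ⇒* ε) and another alternative N → α with FIRST(α) ∩ FOLLOW(N) ≠ ∅: on such a lookahead the parser cannot decide between expanding α and letting N vanish via β.

Nullable non-terminals: T, Y.
FIRST sets used below: FIRST(Y) = { '-', 'e', ε }

T: nullable alternative(s) T → ε; FOLLOW(T) = { $ }
  T → Y Y g: FIRST \ {ε} = { '-', 'e', 'g' } — disjoint from FOLLOW(T)
  T → ε: FIRST \ {ε} = { } — this is the only nullable alternative, skip

Y: nullable alternative(s) Y → ε; FOLLOW(Y) = { '-', 'e', 'g' }
  Y → e e: FIRST \ {ε} = { 'e' } — overlaps FOLLOW(Y) on { 'e' }: CONFLICT
  Y → -: FIRST \ {ε} = { '-' } — overlaps FOLLOW(Y) on { '-' }: CONFLICT
  Y → ε: FIRST \ {ε} = { } — this is the only nullable alternative, skip

So the grammar has 2 FIRST/FOLLOW conflicts (marked CONFLICT above).

Answer: Yes. Y → e e with FOLLOW(Y) on { 'e' }; Y → '-' with FOLLOW(Y) on { '-' }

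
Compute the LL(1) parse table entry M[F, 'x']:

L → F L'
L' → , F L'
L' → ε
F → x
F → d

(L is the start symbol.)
F → x

To find M[F, 'x'], we find productions for F where 'x' is in the predict set (PREDICT(N → α) = (FIRST(α) \ {ε}) ∪ (FOLLOW(N) if α ⇒* ε)).

F → x: PREDICT = { 'x' }
  'x' is in predict set, so this production goes in M[F, 'x']
F → d: PREDICT = { 'd' }

M[F, 'x'] = F → x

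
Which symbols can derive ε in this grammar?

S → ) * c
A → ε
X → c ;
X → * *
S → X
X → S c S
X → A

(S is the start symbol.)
{ 'A', 'S', 'X' }

A non-terminal is nullable if it can derive ε (the empty string): either it has an ε-production, or it has a production whose right-hand side consists entirely of nullable non-terminals.

ε-productions: A → ε
So A is immediately nullable.
X → A: every symbol on the right is nullable, so X is nullable too.
S → X: every symbol on the right is nullable, so S is nullable too.
Every non-terminal is now nullable.
Nullable = { 'A', 'S', 'X' }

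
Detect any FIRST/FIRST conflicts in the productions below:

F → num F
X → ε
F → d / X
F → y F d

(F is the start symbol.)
Productions for F:
  F → num F: FIRST = { 'num' }
  F → d / X: FIRST = { 'd' }
  F → y F d: FIRST = { 'y' }
X has only one production, so no FIRST/FIRST conflict is possible there.

All alternatives of each non-terminal have pairwise disjoint FIRST sets.

Answer: No FIRST/FIRST conflicts.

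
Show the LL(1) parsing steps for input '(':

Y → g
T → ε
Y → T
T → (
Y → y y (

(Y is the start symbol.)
LL(1) parsing maintains a stack (initially the start symbol over $) and the input. At each step: if the stack top is a terminal, match it against the current input token; if it is a non-terminal N, replace it with the RHS of M[N, lookahead] (the unique production whose predict set contains the lookahead).

Stack is shown with the top on the left.

Stack  Input  Action
--------------------
Y $    ( $    output Y → T
T $    ( $    output T → (
( $    ( $    match '('
$      $      accept

The string is accepted.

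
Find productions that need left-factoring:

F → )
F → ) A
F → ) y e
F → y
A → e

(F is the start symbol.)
Yes, F has productions with common prefix ')'

Left-factoring is needed when two productions for the same non-terminal
share a common prefix on the right-hand side.

Productions for F:
  F → )
  F → ) A
  F → ) y e
  F → y

Found common prefix ')' in productions for F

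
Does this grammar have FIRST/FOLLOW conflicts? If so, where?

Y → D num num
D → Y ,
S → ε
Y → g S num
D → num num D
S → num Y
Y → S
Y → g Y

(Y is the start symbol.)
Yes. Y → D num num with FOLLOW(Y) on { ',', 'num' }; S → num Y with FOLLOW(S) on { 'num' }

A FIRST/FOLLOW conflict occurs when a non-terminal N has a nullable alternative N → β (β ⇒* ε) and another alternative N → α with FIRST(α) ∩ FOLLOW(N) ≠ ∅: on such a lookahead the parser cannot decide between expanding α and letting N vanish via β.

Nullable non-terminals: S, Y.
FIRST sets used below: FIRST(D) = { ',', 'g', 'num' }, FIRST(S) = { 'num', ε }

S: nullable alternative(s) S → ε; FOLLOW(S) = { $, ',', 'num' }
  S → ε: FIRST \ {ε} = { } — this is the only nullable alternative, skip
  S → num Y: FIRST \ {ε} = { 'num' } — overlaps FOLLOW(S) on { 'num' }: CONFLICT

Y: nullable alternative(s) Y → S; FOLLOW(Y) = { $, ',', 'num' }
  Y → D num num: FIRST \ {ε} = { ',', 'g', 'num' } — overlaps FOLLOW(Y) on { ',', 'num' }: CONFLICT
  Y → g S num: FIRST \ {ε} = { 'g' } — disjoint from FOLLOW(Y)
  Y → S: FIRST \ {ε} = { 'num' } — this is the only nullable alternative, skip
  Y → g Y: FIRST \ {ε} = { 'g' } — disjoint from FOLLOW(Y)

D has no nullable alternative, so no FIRST/FOLLOW check is needed there.

So the grammar has 2 FIRST/FOLLOW conflicts (marked CONFLICT above).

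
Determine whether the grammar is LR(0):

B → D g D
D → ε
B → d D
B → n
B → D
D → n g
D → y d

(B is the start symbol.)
No. Shift-reduce conflict between [D → .] and [B → . d D]

A grammar is LR(0) if no state in the canonical LR(0) collection has:
  - both a shift item (dot before a terminal) and a complete item (shift-reduce conflict), or
  - two or more complete items (reduce-reduce conflict; the accept item [B' → B .] counts as a complete item here).

Augment with B' → B and build the canonical LR(0) collection (I0 = CLOSURE({[B' → . B]}), then GOTO on every symbol after a dot until no new states appear). It has 12 states:
  I0: { [B → . D g D], [B → . D], [B → . d D], [B → . n], [B' → . B], [D → . n g], [D → . y d], [D → .] }  — shift, reduce
  I1: { [B' → B .] }  — accept
  I2: { [B → D . g D], [B → D .] }  — shift, reduce
  I3: { [B → d . D], [D → . n g], [D → . y d], [D → .] }  — shift, reduce
  I4: { [B → n .], [D → n . g] }  — shift, reduce
  I5: { [D → y . d] }  — shift
  I6: { [D → y d .] }  — reduce
  I7: { [D → n g .] }  — reduce
  I8: { [B → d D .] }  — reduce
  I9: { [D → n . g] }  — shift
  I10: { [B → D g . D], [D → . n g], [D → . y d], [D → .] }  — shift, reduce
  I11: { [B → D g D .] }  — reduce

Conflict in state I0:
  Shift-reduce conflict between [D → .] and [B → . d D]
So the grammar is NOT LR(0).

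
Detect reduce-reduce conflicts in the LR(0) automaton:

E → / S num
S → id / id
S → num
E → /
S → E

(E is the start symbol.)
No reduce-reduce conflicts

Augment with E' → E and build the canonical LR(0) collection (I0 = CLOSURE({[E' → . E]}), then GOTO on every symbol after a dot until no new states appear). It has 10 states:
  I0: { [E → . / S num], [E → . /], [E' → . E] }  — shift
  I1: { [E → . / S num], [E → . /], [E → / . S num], [E → / .], [S → . E], [S → . id / id], [S → . num] }  — shift, reduce
  I2: { [E' → E .] }  — accept
  I3: { [S → E .] }  — reduce
  I4: { [E → / S . num] }  — shift
  I5: { [S → id . / id] }  — shift
  I6: { [S → num .] }  — reduce
  I7: { [S → id / . id] }  — shift
  I8: { [S → id / id .] }  — reduce
  I9: { [E → / S num .] }  — reduce

No state contains more than one complete item.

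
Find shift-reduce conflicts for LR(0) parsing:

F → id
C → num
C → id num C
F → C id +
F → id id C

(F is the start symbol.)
A shift-reduce conflict occurs when an LR(0) state has both:
  - a complete (reduce) item [A → α .] (dot at the end), and
  - a shift item [B → β . c γ] (dot before a terminal).

Augment with F' → F and build the canonical LR(0) collection (I0 = CLOSURE({[F' → . F]}), then GOTO on every symbol after a dot until no new states appear). It has 12 states:
  I0: { [C → . id num C], [C → . num], [F → . C id +], [F → . id id C], [F → . id], [F' → . F] }  — shift
  I1: { [F → C . id +] }  — shift
  I2: { [F' → F .] }  — accept
  I3: { [C → id . num C], [F → id . id C], [F → id .] }  — shift, reduce
  I4: { [C → num .] }  — reduce
  I5: { [C → . id num C], [C → . num], [F → id id . C] }  — shift
  I6: { [C → . id num C], [C → . num], [C → id num . C] }  — shift
  I7: { [C → id num C .] }  — reduce
  I8: { [C → id . num C] }  — shift
  I9: { [F → id id C .] }  — reduce
  I10: { [F → C id . +] }  — shift
  I11: { [F → C id + .] }  — reduce

I3 contains reduce item [F → id .] and shift items [C → id . num C], [F → id . id C] — shift-reduce conflict.

Answer: Yes — I3: [F → id .] vs [C → id . num C]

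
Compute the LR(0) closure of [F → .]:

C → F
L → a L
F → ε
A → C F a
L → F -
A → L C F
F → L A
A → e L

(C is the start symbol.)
{ [F → .] }

To compute CLOSURE, for each item [A → α.Bβ] where B is a non-terminal, add [B → .γ] for all productions B → γ; repeat for the newly added items until nothing changes.

Start with: [F → .]
The dot is at the end, so nothing is added.

CLOSURE = { [F → .] }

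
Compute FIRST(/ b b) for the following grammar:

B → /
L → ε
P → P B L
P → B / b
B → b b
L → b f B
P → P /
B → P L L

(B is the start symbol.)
To compute FIRST(/ b b), process the symbols left to right:
Symbol / is a terminal. Add '/' and stop.
FIRST(/ b b) = { '/' }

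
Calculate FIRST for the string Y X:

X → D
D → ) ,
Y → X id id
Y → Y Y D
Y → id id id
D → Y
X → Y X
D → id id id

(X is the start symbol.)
{ ')', 'id' }

FIRST sets of the non-terminals involved (from the grammar, by fixed-point iteration):
  FIRST(Y) = { ')', 'id' }

To compute FIRST(Y X), process the symbols left to right:
Symbol Y is a non-terminal. Add FIRST(Y) \ {ε} = { ')', 'id' }
Y is not nullable (ε ∉ FIRST(Y)), so stop here.
FIRST(Y X) = { ')', 'id' }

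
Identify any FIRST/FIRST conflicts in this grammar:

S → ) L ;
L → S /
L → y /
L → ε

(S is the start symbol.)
No FIRST/FIRST conflicts.

A FIRST/FIRST conflict occurs when two productions N → α and N → β for the same non-terminal have FIRST(α) ∩ FIRST(β) ≠ ∅ (with ε ∈ FIRST of a nullable right-hand side, so two nullable alternatives also conflict).

FIRST sets of the non-terminals at (or reachable through a nullable prefix from) the front of some alternative:
  FIRST(S) = { ')' }

Productions for L:
  L → S /: FIRST = { ')' }
  L → y /: FIRST = { 'y' }
  L → ε: FIRST = { ε }
S has only one production, so no FIRST/FIRST conflict is possible there.

All alternatives of each non-terminal have pairwise disjoint FIRST sets.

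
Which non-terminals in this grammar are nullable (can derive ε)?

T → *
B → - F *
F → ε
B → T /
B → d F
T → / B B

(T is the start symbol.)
{ 'F' }

A non-terminal is nullable if it can derive ε (the empty string): either it has an ε-production, or it has a production whose right-hand side consists entirely of nullable non-terminals.

ε-productions: F → ε
So F is immediately nullable.
No further non-terminal can be added: every production for the remaining non-terminals contains a terminal or a non-nullable non-terminal.
Nullable = { 'F' }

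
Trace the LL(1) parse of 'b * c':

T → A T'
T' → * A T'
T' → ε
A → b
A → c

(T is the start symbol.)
LL(1) parsing maintains a stack (initially the start symbol over $) and the input. At each step: if the stack top is a terminal, match it against the current input token; if it is a non-terminal N, replace it with the RHS of M[N, lookahead] (the unique production whose predict set contains the lookahead).

Stack is shown with the top on the left.

Stack     Input    Action
-------------------------
T $       b * c $  output T → A T'
A T' $    b * c $  output A → b
b T' $    b * c $  match 'b'
T' $      * c $    output T' → * A T'
* A T' $  * c $    match '*'
A T' $    c $      output A → c
c T' $    c $      match 'c'
T' $      $        output T' → ε
$         $        accept

The string is accepted.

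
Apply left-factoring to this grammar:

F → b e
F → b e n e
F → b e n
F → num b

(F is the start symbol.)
F → b e F'
F' → ε
F' → n F''
F'' → e
F'' → ε
F → num b

Left-factoring transforms A → αβ₁ | αβ₂ into A → αA' and A' → β₁ | β₂
(α is the longest common prefix among the alternatives). Repeat until
no nonterminal has two alternatives with a common prefix.

Round 1: F has alternatives sharing prefix 'b e'. Introduce F': F → b e F'
  Add: F' → ε
  Add: F' → n e
  Add: F' → n

Round 2: F' has alternatives sharing prefix 'n'. Introduce F'': F' → n F''
  Add: F'' → e
  Add: F'' → ε

No remaining common prefixes — done.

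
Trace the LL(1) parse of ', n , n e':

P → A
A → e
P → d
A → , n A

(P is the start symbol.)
Stack is shown with the top on the left.

Stack    Input        Action
----------------------------
P $      , n , n e $  output P → A
A $      , n , n e $  output A → , n A
, n A $  , n , n e $  match ','
n A $    n , n e $    match 'n'
A $      , n e $      output A → , n A
, n A $  , n e $      match ','
n A $    n e $        match 'n'
A $      e $          output A → e
e $      e $          match 'e'
$        $            accept

The string is accepted.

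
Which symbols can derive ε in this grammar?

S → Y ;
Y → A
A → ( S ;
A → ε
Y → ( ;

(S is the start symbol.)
{ 'A', 'Y' }

A non-terminal is nullable if it can derive ε (the empty string): either it has an ε-production, or it has a production whose right-hand side consists entirely of nullable non-terminals.

ε-productions: A → ε
So A is immediately nullable.
Y → A: every symbol on the right is nullable, so Y is nullable too.
No further non-terminal can be added: every production for the remaining non-terminals contains a terminal or a non-nullable non-terminal.
Nullable = { 'A', 'Y' }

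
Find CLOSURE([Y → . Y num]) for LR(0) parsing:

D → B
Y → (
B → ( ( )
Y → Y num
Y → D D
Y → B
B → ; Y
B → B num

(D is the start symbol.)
To compute CLOSURE, for each item [A → α.Bβ] where B is a non-terminal, add [B → .γ] for all productions B → γ; repeat for the newly added items until nothing changes.

Start with: [Y → . Y num]
  [Y → . Y num] has the dot before Y: add [Y → . (], [Y → . D D], [Y → . B]
  [Y → . D D] has the dot before D: add [D → . B]
  [Y → . B] has the dot before B: add [B → . ( ( )], [B → . ; Y], [B → . B num]
No further items can be added.

CLOSURE = { [B → . ( ( )], [B → . ; Y], [B → . B num], [D → . B], [Y → . (], [Y → . B], [Y → . D D], [Y → . Y num] }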